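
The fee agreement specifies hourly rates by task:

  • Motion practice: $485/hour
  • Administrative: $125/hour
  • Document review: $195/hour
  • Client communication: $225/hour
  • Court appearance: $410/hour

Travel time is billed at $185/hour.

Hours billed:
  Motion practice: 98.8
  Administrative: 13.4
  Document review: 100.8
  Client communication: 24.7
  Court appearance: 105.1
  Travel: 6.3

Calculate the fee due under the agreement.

$119,063.00

Motion practice: 98.8 × $485 = $47,918.00
Administrative: 13.4 × $125 = $1,675.00
Document review: 100.8 × $195 = $19,656.00
Client communication: 24.7 × $225 = $5,557.50
Court appearance: 105.1 × $410 = $43,091.00
Subtotal: $47,918.00 + $1,675.00 + $19,656.00 + $5,557.50 + $43,091.00 = $117,897.50
Travel: 6.3 × $185 = $1,165.50
Total: $117,897.50 + $1,165.50 = $119,063.00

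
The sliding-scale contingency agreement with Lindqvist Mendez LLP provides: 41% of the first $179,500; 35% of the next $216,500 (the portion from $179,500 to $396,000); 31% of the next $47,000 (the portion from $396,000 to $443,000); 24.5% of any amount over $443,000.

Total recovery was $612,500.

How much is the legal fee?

$205,467.50

First $179,500 at 41% = $73,595.00
Next $216,500 at 35% = $75,775.00
Next $47,000 at 31% = $14,570.00
Remaining $169,500 at 24.5% = $41,527.50
Fee: $73,595.00 + $75,775.00 + $14,570.00 + $41,527.50 = $205,467.50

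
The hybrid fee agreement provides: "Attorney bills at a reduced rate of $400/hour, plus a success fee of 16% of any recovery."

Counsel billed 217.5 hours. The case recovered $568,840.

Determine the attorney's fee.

$178,014.40

Hourly: 217.5 × $400 = $87,000.00
Success fee: 16% of $568,840 = $91,014.40
Total: $87,000.00 + $91,014.40 = $178,014.40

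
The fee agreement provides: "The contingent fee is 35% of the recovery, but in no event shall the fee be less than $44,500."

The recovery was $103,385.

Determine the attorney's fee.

$44,500.00

35% of $103,385 = $36,184.75
That is below the $44,500 minimum, so the minimum applies.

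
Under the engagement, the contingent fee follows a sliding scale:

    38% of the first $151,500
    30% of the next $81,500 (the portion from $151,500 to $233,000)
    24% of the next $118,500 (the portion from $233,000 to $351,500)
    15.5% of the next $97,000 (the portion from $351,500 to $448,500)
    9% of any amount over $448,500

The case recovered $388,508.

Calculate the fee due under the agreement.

$116,196.24

First $151,500 at 38% = $57,570.00
Next $81,500 at 30% = $24,450.00
Next $118,500 at 24% = $28,440.00
Remaining $37,008 at 15.5% = $5,736.24
Fee: $57,570.00 + $24,450.00 + $28,440.00 + $5,736.24 = $116,196.24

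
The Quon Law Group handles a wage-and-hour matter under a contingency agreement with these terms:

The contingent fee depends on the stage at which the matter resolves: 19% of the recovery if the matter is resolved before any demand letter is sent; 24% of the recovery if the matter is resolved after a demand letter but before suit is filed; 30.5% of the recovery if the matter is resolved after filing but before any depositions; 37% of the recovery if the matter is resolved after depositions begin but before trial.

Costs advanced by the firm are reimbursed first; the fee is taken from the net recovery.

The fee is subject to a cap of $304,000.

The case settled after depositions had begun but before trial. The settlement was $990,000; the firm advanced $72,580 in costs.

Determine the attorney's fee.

$304,000.00

Fee base (net of costs): $990,000 − $72,580 = $917,420
The matter settled after depositions had begun but before trial, so the 37% rate applies.
$917,420 × 37% = $339,445.40
$339,445.40 exceeds the $304,000 cap, so the fee is capped at $304,000.00.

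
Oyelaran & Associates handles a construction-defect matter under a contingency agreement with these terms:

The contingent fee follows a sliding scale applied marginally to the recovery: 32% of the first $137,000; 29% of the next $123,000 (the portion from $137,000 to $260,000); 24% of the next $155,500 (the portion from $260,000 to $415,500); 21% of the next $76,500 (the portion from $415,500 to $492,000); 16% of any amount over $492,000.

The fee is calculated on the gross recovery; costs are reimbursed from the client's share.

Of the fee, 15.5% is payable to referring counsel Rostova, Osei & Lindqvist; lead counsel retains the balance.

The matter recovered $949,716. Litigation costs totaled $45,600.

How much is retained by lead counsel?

Fee base is the gross recovery, $949,716; costs are reimbursed separately.
First $137,000 at 32% = $43,840.00
Next $123,000 at 29% = $35,670.00
Next $155,500 at 24% = $37,320.00
Next $76,500 at 21% = $16,065.00
Remaining $457,716 at 16% = $73,234.56
Fee: $43,840.00 + $35,670.00 + $37,320.00 + $16,065.00 + $73,234.56 = $206,129.56
Referral share: 15.5% of $206,129.56 = $31,950.08; lead counsel retains $206,129.56 − $31,950.08 = $174,179.48.

$174,179.48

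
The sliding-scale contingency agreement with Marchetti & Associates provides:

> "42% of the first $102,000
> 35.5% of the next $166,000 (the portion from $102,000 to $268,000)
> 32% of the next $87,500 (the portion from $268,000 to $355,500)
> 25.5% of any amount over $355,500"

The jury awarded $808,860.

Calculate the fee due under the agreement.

First $102,000 at 42% = $42,840.00
Next $166,000 at 35.5% = $58,930.00
Next $87,500 at 32% = $28,000.00
Remaining $453,360 at 25.5% = $115,606.80
Fee: $42,840.00 + $58,930.00 + $28,000.00 + $115,606.80 = $245,376.80

$245,376.80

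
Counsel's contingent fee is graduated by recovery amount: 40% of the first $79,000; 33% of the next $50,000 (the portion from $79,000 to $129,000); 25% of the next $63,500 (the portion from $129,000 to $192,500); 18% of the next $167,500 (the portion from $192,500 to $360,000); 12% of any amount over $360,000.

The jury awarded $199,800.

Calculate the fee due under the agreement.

First $79,000 at 40% = $31,600.00
Next $50,000 at 33% = $16,500.00
Next $63,500 at 25% = $15,875.00
Remaining $7,300 at 18% = $1,314.00
Fee: $31,600.00 + $16,500.00 + $15,875.00 + $1,314.00 = $65,289.00

$65,289.00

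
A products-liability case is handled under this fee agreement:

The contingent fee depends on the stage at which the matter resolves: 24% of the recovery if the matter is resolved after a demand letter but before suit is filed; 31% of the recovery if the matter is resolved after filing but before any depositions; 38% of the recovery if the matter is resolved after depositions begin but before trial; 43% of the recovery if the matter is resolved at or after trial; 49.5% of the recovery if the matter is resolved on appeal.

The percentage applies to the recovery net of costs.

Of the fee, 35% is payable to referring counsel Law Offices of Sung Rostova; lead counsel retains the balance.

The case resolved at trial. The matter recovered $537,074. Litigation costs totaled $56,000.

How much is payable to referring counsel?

Fee base (net of costs): $537,074 − $56,000 = $481,074
The matter resolved at trial, so the 43% rate applies.
$481,074 × 43% = $206,861.82
Referral share: 35% of $206,861.82 = $72,401.64; lead counsel retains $206,861.82 − $72,401.64 = $134,460.18.

$72,401.64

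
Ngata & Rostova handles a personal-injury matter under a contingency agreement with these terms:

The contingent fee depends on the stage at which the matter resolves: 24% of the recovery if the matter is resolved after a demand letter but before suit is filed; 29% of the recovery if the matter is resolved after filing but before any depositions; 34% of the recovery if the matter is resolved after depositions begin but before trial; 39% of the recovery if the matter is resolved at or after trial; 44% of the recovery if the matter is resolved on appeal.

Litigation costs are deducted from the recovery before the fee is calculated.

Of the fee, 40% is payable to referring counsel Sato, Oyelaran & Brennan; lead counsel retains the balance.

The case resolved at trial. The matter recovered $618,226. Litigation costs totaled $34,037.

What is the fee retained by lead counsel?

$136,700.23

Fee base (net of costs): $618,226 − $34,037 = $584,189
The matter resolved at trial, so the 39% rate applies.
$584,189 × 39% = $227,833.71
Referral share: 40% of $227,833.71 = $91,133.48; lead counsel retains $227,833.71 − $91,133.48 = $136,700.23.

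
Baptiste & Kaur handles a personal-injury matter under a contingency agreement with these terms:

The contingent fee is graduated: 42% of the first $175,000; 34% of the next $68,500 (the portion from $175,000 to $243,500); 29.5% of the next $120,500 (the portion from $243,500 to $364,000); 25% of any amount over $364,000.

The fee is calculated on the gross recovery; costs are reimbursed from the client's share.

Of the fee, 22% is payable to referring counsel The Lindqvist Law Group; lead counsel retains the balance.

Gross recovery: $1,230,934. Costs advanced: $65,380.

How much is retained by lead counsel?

Fee base is the gross recovery, $1,230,934; costs are reimbursed separately.
First $175,000 at 42% = $73,500.00
Next $68,500 at 34% = $23,290.00
Next $120,500 at 29.5% = $35,547.50
Remaining $866,934 at 25% = $216,733.50
Fee: $73,500.00 + $23,290.00 + $35,547.50 + $216,733.50 = $349,071.00
Referral share: 22% of $349,071.00 = $76,795.62; lead counsel retains $349,071.00 − $76,795.62 = $272,275.38.

$272,275.38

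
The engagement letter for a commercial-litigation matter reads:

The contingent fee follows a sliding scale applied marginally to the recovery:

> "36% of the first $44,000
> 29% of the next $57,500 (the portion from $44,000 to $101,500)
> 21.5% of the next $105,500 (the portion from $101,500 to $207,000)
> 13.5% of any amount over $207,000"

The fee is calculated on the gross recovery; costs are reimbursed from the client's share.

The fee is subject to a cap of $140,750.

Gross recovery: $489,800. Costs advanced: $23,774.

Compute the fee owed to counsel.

Fee base is the gross recovery, $489,800; costs are reimbursed separately.
First $44,000 at 36% = $15,840.00
Next $57,500 at 29% = $16,675.00
Next $105,500 at 21.5% = $22,682.50
Remaining $282,800 at 13.5% = $38,178.00
Fee: $15,840.00 + $16,675.00 + $22,682.50 + $38,178.00 = $93,375.50
$93,375.50 is under the $140,750 cap.

$93,375.50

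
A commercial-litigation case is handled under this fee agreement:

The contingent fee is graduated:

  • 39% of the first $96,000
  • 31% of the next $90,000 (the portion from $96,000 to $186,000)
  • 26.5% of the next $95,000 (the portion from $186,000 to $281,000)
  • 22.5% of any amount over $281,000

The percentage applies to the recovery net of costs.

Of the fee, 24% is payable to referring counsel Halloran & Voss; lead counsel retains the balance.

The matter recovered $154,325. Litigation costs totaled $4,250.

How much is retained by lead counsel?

$41,194.47

Fee base (net of costs): $154,325 − $4,250 = $150,075
First $96,000 at 39% = $37,440.00
Remaining $54,075 at 31% = $16,763.25
Fee: $37,440.00 + $16,763.25 = $54,203.25
Referral share: 24% of $54,203.25 = $13,008.78; lead counsel retains $54,203.25 − $13,008.78 = $41,194.47.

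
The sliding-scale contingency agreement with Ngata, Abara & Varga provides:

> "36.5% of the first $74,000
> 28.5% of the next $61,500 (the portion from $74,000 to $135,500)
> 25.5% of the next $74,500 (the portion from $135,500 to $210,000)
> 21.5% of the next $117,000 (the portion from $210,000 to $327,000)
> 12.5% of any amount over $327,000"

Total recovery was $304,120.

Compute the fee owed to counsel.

$83,770.80

First $74,000 at 36.5% = $27,010.00
Next $61,500 at 28.5% = $17,527.50
Next $74,500 at 25.5% = $18,997.50
Remaining $94,120 at 21.5% = $20,235.80
Fee: $27,010.00 + $17,527.50 + $18,997.50 + $20,235.80 = $83,770.80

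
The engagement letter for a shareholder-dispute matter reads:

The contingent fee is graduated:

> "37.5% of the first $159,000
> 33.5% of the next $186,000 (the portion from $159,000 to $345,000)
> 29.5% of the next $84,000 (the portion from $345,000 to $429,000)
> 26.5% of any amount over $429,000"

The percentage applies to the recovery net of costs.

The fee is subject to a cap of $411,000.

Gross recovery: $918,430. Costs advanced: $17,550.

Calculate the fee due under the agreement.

$271,763.20

Fee base (net of costs): $918,430 − $17,550 = $900,880
First $159,000 at 37.5% = $59,625.00
Next $186,000 at 33.5% = $62,310.00
Next $84,000 at 29.5% = $24,780.00
Remaining $471,880 at 26.5% = $125,048.20
Fee: $59,625.00 + $62,310.00 + $24,780.00 + $125,048.20 = $271,763.20
$271,763.20 is under the $411,000 cap.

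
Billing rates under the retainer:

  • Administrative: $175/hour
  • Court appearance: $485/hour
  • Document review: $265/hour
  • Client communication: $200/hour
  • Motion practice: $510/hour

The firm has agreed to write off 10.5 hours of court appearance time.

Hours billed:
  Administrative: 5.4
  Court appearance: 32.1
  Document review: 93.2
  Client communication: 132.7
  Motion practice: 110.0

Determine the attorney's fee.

Administrative: 5.4 × $175 = $945.00
Court appearance: 32.1 × $485 = $15,568.50
Document review: 93.2 × $265 = $24,698.00
Client communication: 132.7 × $200 = $26,540.00
Motion practice: 110.0 × $510 = $56,100.00
Subtotal: $123,851.50
Write-off: 10.5 × $485 = $5,092.50
Total: $123,851.50 − $5,092.50 = $118,759.00

$118,759.00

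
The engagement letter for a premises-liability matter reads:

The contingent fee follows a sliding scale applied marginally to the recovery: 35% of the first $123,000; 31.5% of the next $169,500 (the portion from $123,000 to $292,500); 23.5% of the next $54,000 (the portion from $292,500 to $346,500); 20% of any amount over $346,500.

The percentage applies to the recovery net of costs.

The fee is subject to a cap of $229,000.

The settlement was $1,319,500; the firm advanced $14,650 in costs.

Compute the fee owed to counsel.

Fee base (net of costs): $1,319,500 − $14,650 = $1,304,850
First $123,000 at 35% = $43,050.00
Next $169,500 at 31.5% = $53,392.50
Next $54,000 at 23.5% = $12,690.00
Remaining $958,350 at 20% = $191,670.00
Fee: $43,050.00 + $53,392.50 + $12,690.00 + $191,670.00 = $300,802.50
$300,802.50 exceeds the $229,000 cap, so the fee is capped at $229,000.00.

$229,000.00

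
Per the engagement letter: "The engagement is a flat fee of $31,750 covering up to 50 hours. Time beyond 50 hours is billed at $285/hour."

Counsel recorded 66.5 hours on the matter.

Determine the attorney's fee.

$36,452.50

Flat fee: $31,750.00
Excess hours: 66.5 − 50 = 16.5
Overrun: 16.5 × $285 = $4,702.50
Total: $31,750.00 + $4,702.50 = $36,452.50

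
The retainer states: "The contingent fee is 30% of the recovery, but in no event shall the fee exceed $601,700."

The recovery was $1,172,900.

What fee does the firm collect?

$351,870.00

30% of $1,172,900 = $351,870.00
That is under the $601,700 cap.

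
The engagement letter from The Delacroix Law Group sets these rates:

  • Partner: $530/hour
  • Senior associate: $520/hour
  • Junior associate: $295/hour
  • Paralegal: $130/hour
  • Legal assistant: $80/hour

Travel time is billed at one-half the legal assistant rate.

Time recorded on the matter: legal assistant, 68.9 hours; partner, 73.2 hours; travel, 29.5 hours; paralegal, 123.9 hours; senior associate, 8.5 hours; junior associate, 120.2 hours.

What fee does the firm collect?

$101,474.00

Partner: 73.2 × $530 = $38,796.00
Senior associate: 8.5 × $520 = $4,420.00
Junior associate: 120.2 × $295 = $35,459.00
Paralegal: 123.9 × $130 = $16,107.00
Legal assistant: 68.9 × $80 = $5,512.00
Subtotal: $38,796.00 + $4,420.00 + $35,459.00 + $16,107.00 + $5,512.00 = $100,294.00
Travel: 29.5 × ($80 ÷ 2) = 29.5 × $40.00 = $1,180.00
Total: $100,294.00 + $1,180.00 = $101,474.00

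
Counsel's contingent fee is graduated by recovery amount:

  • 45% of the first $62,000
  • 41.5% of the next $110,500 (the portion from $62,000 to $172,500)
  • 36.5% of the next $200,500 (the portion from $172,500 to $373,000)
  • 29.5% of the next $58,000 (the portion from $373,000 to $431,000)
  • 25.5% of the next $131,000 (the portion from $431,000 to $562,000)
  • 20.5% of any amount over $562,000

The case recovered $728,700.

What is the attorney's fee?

$231,628.50

First $62,000 at 45% = $27,900.00
Next $110,500 at 41.5% = $45,857.50
Next $200,500 at 36.5% = $73,182.50
Next $58,000 at 29.5% = $17,110.00
Next $131,000 at 25.5% = $33,405.00
Remaining $166,700 at 20.5% = $34,173.50
Fee: $27,900.00 + $45,857.50 + $73,182.50 + $17,110.00 + $33,405.00 + $34,173.50 = $231,628.50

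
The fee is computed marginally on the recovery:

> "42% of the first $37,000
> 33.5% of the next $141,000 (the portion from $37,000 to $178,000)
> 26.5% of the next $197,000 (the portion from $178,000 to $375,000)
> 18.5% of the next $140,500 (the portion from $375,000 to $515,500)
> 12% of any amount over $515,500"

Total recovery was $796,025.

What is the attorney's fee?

$174,635.50

First $37,000 at 42% = $15,540.00
Next $141,000 at 33.5% = $47,235.00
Next $197,000 at 26.5% = $52,205.00
Next $140,500 at 18.5% = $25,992.50
Remaining $280,525 at 12% = $33,663.00
Fee: $15,540.00 + $47,235.00 + $52,205.00 + $25,992.50 + $33,663.00 = $174,635.50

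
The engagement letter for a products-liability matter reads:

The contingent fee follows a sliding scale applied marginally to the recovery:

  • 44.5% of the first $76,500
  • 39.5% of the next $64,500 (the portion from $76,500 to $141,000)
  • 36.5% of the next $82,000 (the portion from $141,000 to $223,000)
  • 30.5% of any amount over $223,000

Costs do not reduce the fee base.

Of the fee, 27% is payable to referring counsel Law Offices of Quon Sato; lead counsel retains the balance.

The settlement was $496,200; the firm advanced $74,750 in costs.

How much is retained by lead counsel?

Fee base is the gross recovery, $496,200; costs are reimbursed separately.
First $76,500 at 44.5% = $34,042.50
Next $64,500 at 39.5% = $25,477.50
Next $82,000 at 36.5% = $29,930.00
Remaining $273,200 at 30.5% = $83,326.00
Fee: $34,042.50 + $25,477.50 + $29,930.00 + $83,326.00 = $172,776.00
Referral share: 27% of $172,776.00 = $46,649.52; lead counsel retains $172,776.00 − $46,649.52 = $126,126.48.

$126,126.48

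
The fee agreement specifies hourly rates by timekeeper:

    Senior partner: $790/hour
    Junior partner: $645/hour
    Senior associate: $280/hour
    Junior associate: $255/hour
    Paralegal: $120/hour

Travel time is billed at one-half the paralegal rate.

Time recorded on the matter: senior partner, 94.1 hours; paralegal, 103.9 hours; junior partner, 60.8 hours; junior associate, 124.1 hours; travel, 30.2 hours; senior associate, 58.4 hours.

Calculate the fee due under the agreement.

Senior partner: 94.1 × $790 = $74,339.00
Junior partner: 60.8 × $645 = $39,216.00
Senior associate: 58.4 × $280 = $16,352.00
Junior associate: 124.1 × $255 = $31,645.50
Paralegal: 103.9 × $120 = $12,468.00
Subtotal: $74,339.00 + $39,216.00 + $16,352.00 + $31,645.50 + $12,468.00 = $174,020.50
Travel: 30.2 × ($120 ÷ 2) = 30.2 × $60.00 = $1,812.00
Total: $174,020.50 + $1,812.00 = $175,832.50

$175,832.50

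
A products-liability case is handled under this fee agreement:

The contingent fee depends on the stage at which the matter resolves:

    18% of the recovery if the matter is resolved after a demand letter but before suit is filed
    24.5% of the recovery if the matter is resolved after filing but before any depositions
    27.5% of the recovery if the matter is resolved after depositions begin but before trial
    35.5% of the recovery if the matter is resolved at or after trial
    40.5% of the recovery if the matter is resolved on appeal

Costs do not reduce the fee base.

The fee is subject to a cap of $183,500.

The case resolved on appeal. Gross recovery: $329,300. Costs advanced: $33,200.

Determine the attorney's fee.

Fee base is the gross recovery, $329,300; costs are reimbursed separately.
The matter resolved on appeal, so the 40.5% rate applies.
$329,300 × 40.5% = $133,366.50
$133,366.50 is under the $183,500 cap.

$133,366.50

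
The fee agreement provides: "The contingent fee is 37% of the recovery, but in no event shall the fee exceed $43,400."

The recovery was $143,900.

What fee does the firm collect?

37% of $143,900 = $53,243.00
That exceeds the $43,400 cap, so the fee is capped at $43,400.

$43,400.00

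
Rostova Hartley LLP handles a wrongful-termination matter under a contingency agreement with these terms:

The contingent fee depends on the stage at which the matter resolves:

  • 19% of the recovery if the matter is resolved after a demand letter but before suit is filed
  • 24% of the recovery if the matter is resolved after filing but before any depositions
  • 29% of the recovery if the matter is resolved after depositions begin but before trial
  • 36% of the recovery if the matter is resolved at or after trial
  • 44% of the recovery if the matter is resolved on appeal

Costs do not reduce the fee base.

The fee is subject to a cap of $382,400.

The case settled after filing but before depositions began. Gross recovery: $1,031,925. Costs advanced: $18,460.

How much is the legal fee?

$247,662.00

Fee base is the gross recovery, $1,031,925; costs are reimbursed separately.
The matter settled after filing but before depositions began, so the 24% rate applies.
$1,031,925 × 24% = $247,662.00
$247,662.00 is under the $382,400 cap.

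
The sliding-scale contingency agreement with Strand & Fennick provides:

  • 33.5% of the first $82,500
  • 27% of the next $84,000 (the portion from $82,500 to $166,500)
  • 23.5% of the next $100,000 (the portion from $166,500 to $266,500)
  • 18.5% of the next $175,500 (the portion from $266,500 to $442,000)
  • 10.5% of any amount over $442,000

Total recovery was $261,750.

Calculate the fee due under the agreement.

$72,701.25

First $82,500 at 33.5% = $27,637.50
Next $84,000 at 27% = $22,680.00
Remaining $95,250 at 23.5% = $22,383.75
Fee: $27,637.50 + $22,680.00 + $22,383.75 = $72,701.25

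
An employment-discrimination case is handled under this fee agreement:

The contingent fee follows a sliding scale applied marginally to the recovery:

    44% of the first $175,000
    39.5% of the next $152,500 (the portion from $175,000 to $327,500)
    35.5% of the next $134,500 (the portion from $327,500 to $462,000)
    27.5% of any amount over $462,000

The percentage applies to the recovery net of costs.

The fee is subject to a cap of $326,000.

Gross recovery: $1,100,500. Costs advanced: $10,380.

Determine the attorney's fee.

$326,000.00

Fee base (net of costs): $1,100,500 − $10,380 = $1,090,120
First $175,000 at 44% = $77,000.00
Next $152,500 at 39.5% = $60,237.50
Next $134,500 at 35.5% = $47,747.50
Remaining $628,120 at 27.5% = $172,733.00
Fee: $77,000.00 + $60,237.50 + $47,747.50 + $172,733.00 = $357,718.00
$357,718.00 exceeds the $326,000 cap, so the fee is capped at $326,000.00.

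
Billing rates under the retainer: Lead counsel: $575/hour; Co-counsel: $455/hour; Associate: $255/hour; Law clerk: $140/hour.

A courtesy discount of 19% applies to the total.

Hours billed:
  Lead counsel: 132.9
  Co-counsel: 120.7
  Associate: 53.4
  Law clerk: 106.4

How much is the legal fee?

Lead counsel: 132.9 × $575 = $76,417.50
Co-counsel: 120.7 × $455 = $54,918.50
Associate: 53.4 × $255 = $13,617.00
Law clerk: 106.4 × $140 = $14,896.00
Subtotal: $159,849.00
Less 19% discount: −$30,371.31
Total: $159,849.00 − $30,371.31 = $129,477.69

$129,477.69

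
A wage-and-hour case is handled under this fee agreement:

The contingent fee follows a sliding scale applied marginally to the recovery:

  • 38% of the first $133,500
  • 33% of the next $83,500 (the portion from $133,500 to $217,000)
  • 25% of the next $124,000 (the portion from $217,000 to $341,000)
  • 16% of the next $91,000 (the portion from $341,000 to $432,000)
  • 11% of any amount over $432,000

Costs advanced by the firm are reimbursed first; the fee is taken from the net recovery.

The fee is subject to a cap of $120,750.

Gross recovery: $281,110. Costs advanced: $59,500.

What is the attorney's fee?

Fee base (net of costs): $281,110 − $59,500 = $221,610
First $133,500 at 38% = $50,730.00
Next $83,500 at 33% = $27,555.00
Remaining $4,610 at 25% = $1,152.50
Fee: $50,730.00 + $27,555.00 + $1,152.50 = $79,437.50
$79,437.50 is under the $120,750 cap.

$79,437.50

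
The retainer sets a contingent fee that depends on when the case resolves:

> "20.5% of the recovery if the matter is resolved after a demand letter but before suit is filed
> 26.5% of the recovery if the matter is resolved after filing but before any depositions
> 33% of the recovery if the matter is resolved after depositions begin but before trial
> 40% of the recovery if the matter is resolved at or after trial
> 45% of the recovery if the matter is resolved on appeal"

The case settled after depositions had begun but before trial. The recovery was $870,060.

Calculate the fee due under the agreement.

$287,119.80

The matter settled after depositions had begun but before trial, so the 33% rate applies.
$870,060 × 33% = $287,119.80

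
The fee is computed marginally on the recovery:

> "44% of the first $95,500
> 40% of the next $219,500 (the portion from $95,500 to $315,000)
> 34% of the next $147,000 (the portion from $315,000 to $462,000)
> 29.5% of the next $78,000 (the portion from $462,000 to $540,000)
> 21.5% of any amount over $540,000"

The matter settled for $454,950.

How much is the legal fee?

First $95,500 at 44% = $42,020.00
Next $219,500 at 40% = $87,800.00
Remaining $139,950 at 34% = $47,583.00
Fee: $42,020.00 + $87,800.00 + $47,583.00 = $177,403.00

$177,403.00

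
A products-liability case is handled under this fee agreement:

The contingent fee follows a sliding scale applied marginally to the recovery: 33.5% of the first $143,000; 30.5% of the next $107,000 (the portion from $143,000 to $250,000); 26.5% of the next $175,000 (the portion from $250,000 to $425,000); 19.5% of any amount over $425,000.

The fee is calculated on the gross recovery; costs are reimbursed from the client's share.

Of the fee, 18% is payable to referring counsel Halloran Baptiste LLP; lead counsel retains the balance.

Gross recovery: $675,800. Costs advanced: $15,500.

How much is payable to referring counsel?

$31,647.78

Fee base is the gross recovery, $675,800; costs are reimbursed separately.
First $143,000 at 33.5% = $47,905.00
Next $107,000 at 30.5% = $32,635.00
Next $175,000 at 26.5% = $46,375.00
Remaining $250,800 at 19.5% = $48,906.00
Fee: $47,905.00 + $32,635.00 + $46,375.00 + $48,906.00 = $175,821.00
Referral share: 18% of $175,821.00 = $31,647.78; lead counsel retains $175,821.00 − $31,647.78 = $144,173.22.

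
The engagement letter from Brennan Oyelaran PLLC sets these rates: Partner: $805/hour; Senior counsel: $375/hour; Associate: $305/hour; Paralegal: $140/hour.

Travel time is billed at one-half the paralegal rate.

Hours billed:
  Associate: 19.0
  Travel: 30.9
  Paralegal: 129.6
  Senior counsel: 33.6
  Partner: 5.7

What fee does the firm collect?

Partner: 5.7 × $805 = $4,588.50
Senior counsel: 33.6 × $375 = $12,600.00
Associate: 19.0 × $305 = $5,795.00
Paralegal: 129.6 × $140 = $18,144.00
Subtotal: $4,588.50 + $12,600.00 + $5,795.00 + $18,144.00 = $41,127.50
Travel: 30.9 × ($140 ÷ 2) = 30.9 × $70.00 = $2,163.00
Total: $41,127.50 + $2,163.00 = $43,290.50

$43,290.50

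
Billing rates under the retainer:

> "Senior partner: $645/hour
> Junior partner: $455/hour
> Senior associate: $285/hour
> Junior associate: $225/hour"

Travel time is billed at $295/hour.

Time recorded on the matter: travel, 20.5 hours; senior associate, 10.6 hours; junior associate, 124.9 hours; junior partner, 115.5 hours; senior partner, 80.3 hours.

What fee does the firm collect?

$141,517.00

Senior partner: 80.3 × $645 = $51,793.50
Junior partner: 115.5 × $455 = $52,552.50
Senior associate: 10.6 × $285 = $3,021.00
Junior associate: 124.9 × $225 = $28,102.50
Subtotal: $51,793.50 + $52,552.50 + $3,021.00 + $28,102.50 = $135,469.50
Travel: 20.5 × $295 = $6,047.50
Total: $135,469.50 + $6,047.50 = $141,517.00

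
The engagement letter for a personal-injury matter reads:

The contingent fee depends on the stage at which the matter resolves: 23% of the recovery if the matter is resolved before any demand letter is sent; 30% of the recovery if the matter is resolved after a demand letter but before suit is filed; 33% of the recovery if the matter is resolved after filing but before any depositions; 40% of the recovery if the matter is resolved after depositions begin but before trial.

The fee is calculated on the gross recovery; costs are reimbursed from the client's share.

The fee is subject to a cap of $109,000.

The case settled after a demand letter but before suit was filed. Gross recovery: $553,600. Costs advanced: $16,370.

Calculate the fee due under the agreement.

Fee base is the gross recovery, $553,600; costs are reimbursed separately.
The matter settled after a demand letter but before suit was filed, so the 30% rate applies.
$553,600 × 30% = $166,080.00
$166,080.00 exceeds the $109,000 cap, so the fee is capped at $109,000.00.

$109,000.00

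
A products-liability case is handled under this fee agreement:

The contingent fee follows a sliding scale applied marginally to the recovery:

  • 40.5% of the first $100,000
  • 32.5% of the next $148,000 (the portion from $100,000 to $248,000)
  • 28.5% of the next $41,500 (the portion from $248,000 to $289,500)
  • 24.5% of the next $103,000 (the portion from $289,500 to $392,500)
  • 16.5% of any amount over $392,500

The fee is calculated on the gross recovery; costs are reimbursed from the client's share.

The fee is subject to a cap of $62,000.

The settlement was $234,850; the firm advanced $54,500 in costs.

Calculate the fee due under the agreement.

Fee base is the gross recovery, $234,850; costs are reimbursed separately.
First $100,000 at 40.5% = $40,500.00
Remaining $134,850 at 32.5% = $43,826.25
Fee: $40,500.00 + $43,826.25 = $84,326.25
$84,326.25 exceeds the $62,000 cap, so the fee is capped at $62,000.00.

$62,000.00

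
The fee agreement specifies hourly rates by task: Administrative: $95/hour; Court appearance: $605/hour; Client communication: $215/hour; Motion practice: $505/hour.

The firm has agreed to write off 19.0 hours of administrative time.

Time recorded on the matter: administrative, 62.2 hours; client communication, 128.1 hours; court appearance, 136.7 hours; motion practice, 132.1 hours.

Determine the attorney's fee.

$181,059.50

Administrative: 62.2 × $95 = $5,909.00
Court appearance: 136.7 × $605 = $82,703.50
Client communication: 128.1 × $215 = $27,541.50
Motion practice: 132.1 × $505 = $66,710.50
Subtotal: $182,864.50
Write-off: 19.0 × $95 = $1,805.00
Total: $182,864.50 − $1,805.00 = $181,059.50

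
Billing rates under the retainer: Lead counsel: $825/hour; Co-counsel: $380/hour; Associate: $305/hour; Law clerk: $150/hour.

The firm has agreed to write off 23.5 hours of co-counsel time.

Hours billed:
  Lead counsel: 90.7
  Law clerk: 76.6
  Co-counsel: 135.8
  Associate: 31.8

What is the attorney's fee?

Lead counsel: 90.7 × $825 = $74,827.50
Co-counsel: 135.8 × $380 = $51,604.00
Associate: 31.8 × $305 = $9,699.00
Law clerk: 76.6 × $150 = $11,490.00
Subtotal: $147,620.50
Write-off: 23.5 × $380 = $8,930.00
Total: $147,620.50 − $8,930.00 = $138,690.50

$138,690.50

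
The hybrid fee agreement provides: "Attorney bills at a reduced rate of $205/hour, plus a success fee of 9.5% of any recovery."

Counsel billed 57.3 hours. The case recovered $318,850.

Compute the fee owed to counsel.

$42,037.25

Hourly: 57.3 × $205 = $11,746.50
Success fee: 9.5% of $318,850 = $30,290.75
Total: $11,746.50 + $30,290.75 = $42,037.25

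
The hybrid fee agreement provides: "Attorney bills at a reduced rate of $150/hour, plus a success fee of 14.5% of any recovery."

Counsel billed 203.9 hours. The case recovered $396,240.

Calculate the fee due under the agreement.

$88,039.80

Hourly: 203.9 × $150 = $30,585.00
Success fee: 14.5% of $396,240 = $57,454.80
Total: $30,585.00 + $57,454.80 = $88,039.80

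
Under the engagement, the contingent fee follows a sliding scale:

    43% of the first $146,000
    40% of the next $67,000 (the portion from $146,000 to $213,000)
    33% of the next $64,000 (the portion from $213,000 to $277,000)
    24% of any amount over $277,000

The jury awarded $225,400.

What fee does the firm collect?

First $146,000 at 43% = $62,780.00
Next $67,000 at 40% = $26,800.00
Remaining $12,400 at 33% = $4,092.00
Fee: $62,780.00 + $26,800.00 + $4,092.00 = $93,672.00

$93,672.00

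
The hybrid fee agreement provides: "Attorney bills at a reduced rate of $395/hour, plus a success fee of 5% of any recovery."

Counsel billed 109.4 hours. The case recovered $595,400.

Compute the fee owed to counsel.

Hourly: 109.4 × $395 = $43,213.00
Success fee: 5% of $595,400 = $29,770.00
Total: $43,213.00 + $29,770.00 = $72,983.00

$72,983.00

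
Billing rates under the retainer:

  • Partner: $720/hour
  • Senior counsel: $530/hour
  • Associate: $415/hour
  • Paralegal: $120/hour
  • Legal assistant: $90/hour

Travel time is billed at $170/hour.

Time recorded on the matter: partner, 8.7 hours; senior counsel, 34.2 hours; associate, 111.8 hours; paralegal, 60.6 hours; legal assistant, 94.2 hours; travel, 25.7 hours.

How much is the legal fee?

Partner: 8.7 × $720 = $6,264.00
Senior counsel: 34.2 × $530 = $18,126.00
Associate: 111.8 × $415 = $46,397.00
Paralegal: 60.6 × $120 = $7,272.00
Legal assistant: 94.2 × $90 = $8,478.00
Subtotal: $6,264.00 + $18,126.00 + $46,397.00 + $7,272.00 + $8,478.00 = $86,537.00
Travel: 25.7 × $170 = $4,369.00
Total: $86,537.00 + $4,369.00 = $90,906.00

$90,906.00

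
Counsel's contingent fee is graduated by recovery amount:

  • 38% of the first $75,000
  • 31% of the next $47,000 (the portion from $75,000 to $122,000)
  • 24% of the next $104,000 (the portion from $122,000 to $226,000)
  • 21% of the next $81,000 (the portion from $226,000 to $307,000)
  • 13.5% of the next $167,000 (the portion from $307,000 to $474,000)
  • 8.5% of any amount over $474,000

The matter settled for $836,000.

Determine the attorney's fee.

$138,355.00

First $75,000 at 38% = $28,500.00
Next $47,000 at 31% = $14,570.00
Next $104,000 at 24% = $24,960.00
Next $81,000 at 21% = $17,010.00
Next $167,000 at 13.5% = $22,545.00
Remaining $362,000 at 8.5% = $30,770.00
Fee: $28,500.00 + $14,570.00 + $24,960.00 + $17,010.00 + $22,545.00 + $30,770.00 = $138,355.00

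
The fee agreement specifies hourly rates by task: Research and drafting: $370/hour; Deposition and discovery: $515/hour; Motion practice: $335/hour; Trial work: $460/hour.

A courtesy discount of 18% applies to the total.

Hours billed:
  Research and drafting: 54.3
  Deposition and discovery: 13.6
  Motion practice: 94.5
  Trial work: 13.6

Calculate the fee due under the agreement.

Research and drafting: 54.3 × $370 = $20,091.00
Deposition and discovery: 13.6 × $515 = $7,004.00
Motion practice: 94.5 × $335 = $31,657.50
Trial work: 13.6 × $460 = $6,256.00
Subtotal: $65,008.50
Less 18% discount: −$11,701.53
Total: $65,008.50 − $11,701.53 = $53,306.97

$53,306.97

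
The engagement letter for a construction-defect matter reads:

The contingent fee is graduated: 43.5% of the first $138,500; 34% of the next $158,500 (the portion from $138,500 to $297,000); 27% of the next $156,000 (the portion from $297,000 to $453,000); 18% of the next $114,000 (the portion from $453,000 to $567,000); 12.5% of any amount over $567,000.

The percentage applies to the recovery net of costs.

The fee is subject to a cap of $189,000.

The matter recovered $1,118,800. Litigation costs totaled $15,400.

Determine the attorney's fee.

Fee base (net of costs): $1,118,800 − $15,400 = $1,103,400
First $138,500 at 43.5% = $60,247.50
Next $158,500 at 34% = $53,890.00
Next $156,000 at 27% = $42,120.00
Next $114,000 at 18% = $20,520.00
Remaining $536,400 at 12.5% = $67,050.00
Fee: $60,247.50 + $53,890.00 + $42,120.00 + $20,520.00 + $67,050.00 = $243,827.50
$243,827.50 exceeds the $189,000 cap, so the fee is capped at $189,000.00.

$189,000.00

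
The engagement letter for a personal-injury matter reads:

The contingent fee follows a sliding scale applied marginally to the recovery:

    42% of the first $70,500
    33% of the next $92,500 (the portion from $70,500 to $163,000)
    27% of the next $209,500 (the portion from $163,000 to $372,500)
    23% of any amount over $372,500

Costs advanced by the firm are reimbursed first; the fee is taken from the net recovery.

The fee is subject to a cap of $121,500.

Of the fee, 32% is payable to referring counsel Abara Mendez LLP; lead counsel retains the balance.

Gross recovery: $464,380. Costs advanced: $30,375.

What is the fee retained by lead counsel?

Fee base (net of costs): $464,380 − $30,375 = $434,005
First $70,500 at 42% = $29,610.00
Next $92,500 at 33% = $30,525.00
Next $209,500 at 27% = $56,565.00
Remaining $61,505 at 23% = $14,146.15
Fee: $29,610.00 + $30,525.00 + $56,565.00 + $14,146.15 = $130,846.15
$130,846.15 exceeds the $121,500 cap, so the fee is capped at $121,500.00.
Referral share: 32% of $121,500.00 = $38,880.00; lead counsel retains $121,500.00 − $38,880.00 = $82,620.00.

$82,620.00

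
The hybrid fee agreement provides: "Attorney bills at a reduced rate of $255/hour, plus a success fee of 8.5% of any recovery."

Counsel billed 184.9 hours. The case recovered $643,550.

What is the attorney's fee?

Hourly: 184.9 × $255 = $47,149.50
Success fee: 8.5% of $643,550 = $54,701.75
Total: $47,149.50 + $54,701.75 = $101,851.25

$101,851.25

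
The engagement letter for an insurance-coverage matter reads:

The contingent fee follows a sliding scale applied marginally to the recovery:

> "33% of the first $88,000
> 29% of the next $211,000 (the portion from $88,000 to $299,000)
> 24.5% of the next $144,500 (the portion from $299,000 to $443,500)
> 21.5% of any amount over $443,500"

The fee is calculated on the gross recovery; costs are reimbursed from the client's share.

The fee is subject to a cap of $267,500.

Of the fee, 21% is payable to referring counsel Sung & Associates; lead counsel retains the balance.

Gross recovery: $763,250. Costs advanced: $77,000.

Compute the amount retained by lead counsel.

$153,559.21

Fee base is the gross recovery, $763,250; costs are reimbursed separately.
First $88,000 at 33% = $29,040.00
Next $211,000 at 29% = $61,190.00
Next $144,500 at 24.5% = $35,402.50
Remaining $319,750 at 21.5% = $68,746.25
Fee: $29,040.00 + $61,190.00 + $35,402.50 + $68,746.25 = $194,378.75
$194,378.75 is under the $267,500 cap.
Referral share: 21% of $194,378.75 = $40,819.54; lead counsel retains $194,378.75 − $40,819.54 = $153,559.21.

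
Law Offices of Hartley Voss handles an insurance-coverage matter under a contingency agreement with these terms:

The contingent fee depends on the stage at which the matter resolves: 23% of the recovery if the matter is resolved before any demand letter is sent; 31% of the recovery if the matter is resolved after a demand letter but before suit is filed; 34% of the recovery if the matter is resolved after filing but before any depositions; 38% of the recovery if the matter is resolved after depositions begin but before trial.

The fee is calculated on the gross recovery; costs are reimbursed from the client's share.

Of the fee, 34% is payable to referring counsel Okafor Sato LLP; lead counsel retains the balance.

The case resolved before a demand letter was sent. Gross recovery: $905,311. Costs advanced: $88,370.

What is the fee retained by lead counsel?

$137,426.21

Fee base is the gross recovery, $905,311; costs are reimbursed separately.
The matter resolved before a demand letter was sent, so the 23% rate applies.
$905,311 × 23% = $208,221.53
Referral share: 34% of $208,221.53 = $70,795.32; lead counsel retains $208,221.53 − $70,795.32 = $137,426.21.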